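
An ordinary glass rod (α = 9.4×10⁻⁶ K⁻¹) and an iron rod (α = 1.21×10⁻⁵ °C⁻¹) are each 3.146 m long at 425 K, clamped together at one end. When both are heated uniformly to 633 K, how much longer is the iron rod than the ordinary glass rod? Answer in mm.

ΔT = 208 K
ordinary glass: ΔL = 9.4×10⁻⁶ × 3.146 m × 208 = 6.1511×10⁻³ m = 6.1511 mm
iron: ΔL = 1.21×10⁻⁵ × 3.146 m × 208 = 7.9179×10⁻³ m = 7.9179 mm
difference = 7.9179 − 6.1511 = 1.7668 mm

1.77 mm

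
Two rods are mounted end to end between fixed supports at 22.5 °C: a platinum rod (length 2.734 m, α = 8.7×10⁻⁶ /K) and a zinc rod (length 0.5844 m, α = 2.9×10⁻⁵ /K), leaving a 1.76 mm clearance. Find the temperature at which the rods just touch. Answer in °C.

T = 65.7 °C

Gap closes when ΔL₁ + ΔL₂ = 1.76 mm = 1.76×10⁻³ m
(α₁L₁ + α₂L₂)ΔT = g
α₁L₁ + α₂L₂ = 8.7×10⁻⁶×2.734 + 2.9×10⁻⁵×0.5844 = 4.07334×10⁻⁵ m/K
ΔT = 1.76×10⁻³ / 4.07334×10⁻⁵ = 43.208 K
T = 22.5 + 43.208 = 65.708 °C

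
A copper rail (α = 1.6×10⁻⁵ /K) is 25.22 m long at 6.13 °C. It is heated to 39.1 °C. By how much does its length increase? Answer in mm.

|ΔT| = |39.1 − 6.13| = 32.97 K
ΔL = αL₀ΔT = (1.6×10⁻⁵)(25.22)(32.97) = 1.33×10⁻² m

ΔL = 13.3 mm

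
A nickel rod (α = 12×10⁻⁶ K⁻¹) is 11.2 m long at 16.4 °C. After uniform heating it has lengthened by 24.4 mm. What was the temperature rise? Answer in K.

ΔT = 182 K

ΔL = αL₀ΔT ⇒ ΔT = ΔL / (αL₀)
ΔT = 24.4×10⁻³ m / (12×10⁻⁶ × 11.2 m) = 181.55 K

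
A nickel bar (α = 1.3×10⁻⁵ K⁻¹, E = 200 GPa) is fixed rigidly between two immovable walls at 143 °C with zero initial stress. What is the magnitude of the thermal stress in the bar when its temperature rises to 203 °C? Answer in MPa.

Fully constrained: the free strain ε = αΔT is blocked, so σ = Eε = EαΔT.
|ΔT| = 60 K
σ = 200×10⁹ × 1.3×10⁻⁵ × 60 = 1.56×10⁸ Pa

σ = 156 MPa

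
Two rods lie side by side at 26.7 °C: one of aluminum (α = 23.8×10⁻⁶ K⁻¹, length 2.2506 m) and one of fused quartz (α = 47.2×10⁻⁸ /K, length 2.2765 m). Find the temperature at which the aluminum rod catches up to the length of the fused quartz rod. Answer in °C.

L₁(1 + α₁ΔT) = L₂(1 + α₂ΔT) ⇒ ΔT = (L₂ − L₁)/(α₁L₁ − α₂L₂)
L₂ − L₁ = 2.2765 − 2.2506 = 2.59×10⁻² m
α₁L₁ − α₂L₂ = 23.8×10⁻⁶×2.2506 − 47.2×10⁻⁸×2.2765 = 5.2489772×10⁻⁵ m/K
ΔT = 2.59×10⁻² / 5.2489772×10⁻⁵ = 493.429 K
T = 26.7 + 493.429 = 520.129 °C

T = 520.1 °C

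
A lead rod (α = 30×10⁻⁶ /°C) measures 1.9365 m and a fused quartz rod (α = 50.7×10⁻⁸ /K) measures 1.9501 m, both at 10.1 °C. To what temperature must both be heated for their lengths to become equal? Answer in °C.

T = 248.3 °C

L₁(1 + α₁ΔT) = L₂(1 + α₂ΔT) ⇒ ΔT = (L₂ − L₁)/(α₁L₁ − α₂L₂)
L₂ − L₁ = 1.9501 − 1.9365 = 1.36×10⁻² m
α₁L₁ − α₂L₂ = 30×10⁻⁶×1.9365 − 50.7×10⁻⁸×1.9501 = 5.71062993×10⁻⁵ m/K
ΔT = 1.36×10⁻² / 5.71062993×10⁻⁵ = 238.152 K
T = 10.1 + 238.152 = 248.252 °C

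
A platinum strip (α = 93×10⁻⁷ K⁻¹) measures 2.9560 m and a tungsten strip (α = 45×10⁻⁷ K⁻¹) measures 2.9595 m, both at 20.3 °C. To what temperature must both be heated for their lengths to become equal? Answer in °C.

T = 267.2 °C

Equal length when α₁L₁ΔT − α₂L₂ΔT = L₂ − L₁ = 3.50×10⁻³ m
α₁L₁ = 2.74908×10⁻⁵, α₂L₂ = 1.331775×10⁻⁵ → Δ(αL) = 1.417305×10⁻⁵ m/K
ΔT = 3.50×10⁻³ / 1.417305×10⁻⁵ = 246.948 K, so T = 20.3 + 246.948 = 267.248 °C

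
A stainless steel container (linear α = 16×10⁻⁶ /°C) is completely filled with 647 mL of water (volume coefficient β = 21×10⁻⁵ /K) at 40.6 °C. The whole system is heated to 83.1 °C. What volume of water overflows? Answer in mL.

4.45 mL

The container also expands: β_container ≈ 3α = 4.8×10⁻⁵ /K
Net overflow = V₀(β_liq − 3α_cont)ΔT
β − 3α = 2.10×10⁻⁴ − 4.8×10⁻⁵ = 1.62×10⁻⁴ /K; ΔT = 42.5 K
ΔV = 647 × 1.62×10⁻⁴ × 42.5 = 4.45 mL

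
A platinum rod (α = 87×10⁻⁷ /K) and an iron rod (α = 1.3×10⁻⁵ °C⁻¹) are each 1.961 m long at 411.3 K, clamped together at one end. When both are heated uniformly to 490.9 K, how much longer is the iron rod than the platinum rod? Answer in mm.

ΔT = 79.6 K
platinum: ΔL = 87×10⁻⁷ × 1.961 m × 79.6 = 1.3580×10⁻³ m = 1.3580 mm
iron: ΔL = 1.3×10⁻⁵ × 1.961 m × 79.6 = 2.0292×10⁻³ m = 2.0292 mm
difference = 2.0292 − 1.3580 = 0.6712 mm

0.671 mm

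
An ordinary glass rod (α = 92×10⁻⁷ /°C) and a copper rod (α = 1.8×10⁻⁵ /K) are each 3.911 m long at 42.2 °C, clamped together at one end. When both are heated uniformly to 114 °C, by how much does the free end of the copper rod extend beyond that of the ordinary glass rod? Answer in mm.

ΔT = 71.8 K
ordinary glass: ΔL = 92×10⁻⁷ × 3.911 m × 71.8 = 2.5835×10⁻³ m = 2.5835 mm
copper: ΔL = 1.8×10⁻⁵ × 3.911 m × 71.8 = 5.0546×10⁻³ m = 5.0546 mm
difference = 5.0546 − 2.5835 = 2.4711 mm

2.47 mm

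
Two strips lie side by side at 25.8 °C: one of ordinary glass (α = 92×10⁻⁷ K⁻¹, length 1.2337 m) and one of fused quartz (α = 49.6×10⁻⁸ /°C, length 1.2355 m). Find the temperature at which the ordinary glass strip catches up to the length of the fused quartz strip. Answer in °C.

Equal length when α₁L₁ΔT − α₂L₂ΔT = L₂ − L₁ = 1.80×10⁻³ m
α₁L₁ = 1.135004×10⁻⁵, α₂L₂ = 6.12808×10⁻⁷ → Δ(αL) = 1.0737232×10⁻⁵ m/K
ΔT = 1.80×10⁻³ / 1.0737232×10⁻⁵ = 167.641 K, so T = 25.8 + 167.641 = 193.441 °C

T = 193.4 °C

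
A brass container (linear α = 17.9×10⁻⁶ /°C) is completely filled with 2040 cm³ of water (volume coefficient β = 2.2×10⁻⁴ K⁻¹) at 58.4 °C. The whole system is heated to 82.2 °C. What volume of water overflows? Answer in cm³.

8.07 cm³

The container also expands: β_container ≈ 3α = 5.37×10⁻⁵ /K
Net overflow = V₀(β_liq − 3α_cont)ΔT
β − 3α = 2.20×10⁻⁴ − 5.37×10⁻⁵ = 1.663×10⁻⁴ /K; ΔT = 23.8 K
ΔV = 2040 × 1.663×10⁻⁴ × 23.8 = 8.07 cm³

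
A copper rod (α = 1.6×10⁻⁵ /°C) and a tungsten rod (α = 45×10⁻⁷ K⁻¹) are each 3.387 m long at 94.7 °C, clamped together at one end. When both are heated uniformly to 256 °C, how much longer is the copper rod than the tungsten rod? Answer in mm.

6.28 mm

ΔT = 161.3 K
copper: ΔL = 1.6×10⁻⁵ × 3.387 m × 161.3 = 8.7412×10⁻³ m = 8.7412 mm
tungsten: ΔL = 45×10⁻⁷ × 3.387 m × 161.3 = 2.4585×10⁻³ m = 2.4585 mm
difference = 8.7412 − 2.4585 = 6.2827 mm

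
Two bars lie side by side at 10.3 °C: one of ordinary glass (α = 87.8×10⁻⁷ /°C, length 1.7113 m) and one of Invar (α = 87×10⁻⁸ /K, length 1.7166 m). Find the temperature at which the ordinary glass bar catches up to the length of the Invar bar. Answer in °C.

T = 402.0 °C

L₁(1 + α₁ΔT) = L₂(1 + α₂ΔT) ⇒ ΔT = (L₂ − L₁)/(α₁L₁ − α₂L₂)
L₂ − L₁ = 1.7166 − 1.7113 = 5.30×10⁻³ m
α₁L₁ − α₂L₂ = 87.8×10⁻⁷×1.7113 − 87×10⁻⁸×1.7166 = 1.3531772×10⁻⁵ m/K
ΔT = 5.30×10⁻³ / 1.3531772×10⁻⁵ = 391.671 K
T = 10.3 + 391.671 = 401.971 °C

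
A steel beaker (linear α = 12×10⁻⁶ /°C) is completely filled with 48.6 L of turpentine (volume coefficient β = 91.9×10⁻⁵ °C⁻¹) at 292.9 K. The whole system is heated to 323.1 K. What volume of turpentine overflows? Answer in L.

1.30 L

The beaker also expands: β_container ≈ 3α = 3.6×10⁻⁵ /K
Net overflow = V₀(β_liq − 3α_cont)ΔT
β − 3α = 9.19×10⁻⁴ − 3.6×10⁻⁵ = 8.83×10⁻⁴ /K; ΔT = 30.2 K
ΔV = 48.6 × 8.83×10⁻⁴ × 30.2 = 1.30 L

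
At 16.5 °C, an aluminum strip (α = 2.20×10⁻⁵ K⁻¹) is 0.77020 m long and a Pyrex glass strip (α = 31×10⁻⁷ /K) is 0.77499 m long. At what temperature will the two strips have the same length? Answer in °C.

T = 345.9 °C

L₁(1 + α₁ΔT) = L₂(1 + α₂ΔT) ⇒ ΔT = (L₂ − L₁)/(α₁L₁ − α₂L₂)
L₂ − L₁ = 0.77499 − 0.77020 = 4.79×10⁻³ m
α₁L₁ − α₂L₂ = 2.20×10⁻⁵×0.77020 − 31×10⁻⁷×0.77499 = 1.4541931×10⁻⁵ m/K
ΔT = 4.79×10⁻³ / 1.4541931×10⁻⁵ = 329.392 K
T = 16.5 + 329.392 = 345.892 °C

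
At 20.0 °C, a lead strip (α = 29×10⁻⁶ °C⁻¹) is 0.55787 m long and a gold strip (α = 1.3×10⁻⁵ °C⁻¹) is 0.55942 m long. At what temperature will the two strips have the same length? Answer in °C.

T = 194.0 °C

Equal length when α₁L₁ΔT − α₂L₂ΔT = L₂ − L₁ = 1.55×10⁻³ m
α₁L₁ = 1.617823×10⁻⁵, α₂L₂ = 7.27246×10⁻⁶ → Δ(αL) = 8.90577×10⁻⁶ m/K
ΔT = 1.55×10⁻³ / 8.90577×10⁻⁶ = 174.044 K, so T = 20.0 + 174.044 = 194.044 °C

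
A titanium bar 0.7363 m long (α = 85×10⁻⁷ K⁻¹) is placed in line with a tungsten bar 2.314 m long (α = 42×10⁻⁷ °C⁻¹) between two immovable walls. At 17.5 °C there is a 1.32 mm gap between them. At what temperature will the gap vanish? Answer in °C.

α₁L₁ = 6.25855×10⁻⁶ m/K, α₂L₂ = 9.7188×10⁻⁶ m/K → total 1.597735×10⁻⁵ m/K
ΔT = g/(α₁L₁+α₂L₂) = 1.32×10⁻³ / 1.597735×10⁻⁵ = 82.62 K
T = 17.5 + 82.62 = 100.12 °C

T = 100 °C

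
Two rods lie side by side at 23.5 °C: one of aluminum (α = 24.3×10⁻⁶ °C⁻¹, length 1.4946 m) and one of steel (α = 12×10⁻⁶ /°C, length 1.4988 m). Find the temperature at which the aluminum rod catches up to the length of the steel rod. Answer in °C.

T = 252.6 °C

L₁(1 + α₁ΔT) = L₂(1 + α₂ΔT) ⇒ ΔT = (L₂ − L₁)/(α₁L₁ − α₂L₂)
L₂ − L₁ = 1.4988 − 1.4946 = 4.20×10⁻³ m
α₁L₁ − α₂L₂ = 24.3×10⁻⁶×1.4946 − 12×10⁻⁶×1.4988 = 1.833318×10⁻⁵ m/K
ΔT = 4.20×10⁻³ / 1.833318×10⁻⁵ = 229.093 K
T = 23.5 + 229.093 = 252.593 °C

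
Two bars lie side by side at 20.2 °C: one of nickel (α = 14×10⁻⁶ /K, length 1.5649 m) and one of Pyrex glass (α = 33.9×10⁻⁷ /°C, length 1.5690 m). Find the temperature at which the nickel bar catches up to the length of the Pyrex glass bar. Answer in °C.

Equal length when α₁L₁ΔT − α₂L₂ΔT = L₂ − L₁ = 4.10×10⁻³ m
α₁L₁ = 2.19086×10⁻⁵, α₂L₂ = 5.31891×10⁻⁶ → Δ(αL) = 1.658969×10⁻⁵ m/K
ΔT = 4.10×10⁻³ / 1.658969×10⁻⁵ = 247.141 K, so T = 20.2 + 247.141 = 267.341 °C

T = 267.3 °C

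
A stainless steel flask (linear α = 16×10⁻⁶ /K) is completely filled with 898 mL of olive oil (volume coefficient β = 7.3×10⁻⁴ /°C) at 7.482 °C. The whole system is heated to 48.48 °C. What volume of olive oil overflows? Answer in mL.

25.1 mL

The flask also expands: β_container ≈ 3α = 4.8×10⁻⁵ /K
Net overflow = V₀(β_liq − 3α_cont)ΔT
β − 3α = 7.30×10⁻⁴ − 4.8×10⁻⁵ = 6.82×10⁻⁴ /K; ΔT = 40.998 K
ΔV = 898 × 6.82×10⁻⁴ × 40.998 = 25.1 mL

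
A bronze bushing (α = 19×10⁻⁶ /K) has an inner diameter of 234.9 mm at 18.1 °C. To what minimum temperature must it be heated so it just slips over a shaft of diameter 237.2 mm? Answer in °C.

Required Δd = 237.2 − 234.9 = 2.3 mm
Δd = αd₀ΔT ⇒ ΔT = Δd/(αd₀) = 2.3 / (19×10⁻⁶ × 234.9) = 515.34 K
T_min = 18.1 + 515.34 = 533.44 °C

T = 533 °C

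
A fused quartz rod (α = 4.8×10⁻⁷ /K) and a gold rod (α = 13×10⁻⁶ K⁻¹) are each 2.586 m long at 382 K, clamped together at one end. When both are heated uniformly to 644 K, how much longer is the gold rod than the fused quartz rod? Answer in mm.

ΔT = 262 K
fused quartz: ΔL = 4.8×10⁻⁷ × 2.586 m × 262 = 3.2522×10⁻⁴ m = 0.32522 mm
gold: ΔL = 13×10⁻⁶ × 2.586 m × 262 = 8.8079×10⁻³ m = 8.8079 mm
difference = 8.8079 − 0.32522 = 8.48268 mm

8.48 mm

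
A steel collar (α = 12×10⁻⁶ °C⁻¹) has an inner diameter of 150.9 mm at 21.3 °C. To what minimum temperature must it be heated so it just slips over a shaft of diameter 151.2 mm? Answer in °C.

Required Δd = 151.2 − 150.9 = 0.3 mm
Δd = αd₀ΔT ⇒ ΔT = Δd/(αd₀) = 0.3 / (12×10⁻⁶ × 150.9) = 165.67 K
T_min = 21.3 + 165.67 = 186.97 °C

T = 187 °C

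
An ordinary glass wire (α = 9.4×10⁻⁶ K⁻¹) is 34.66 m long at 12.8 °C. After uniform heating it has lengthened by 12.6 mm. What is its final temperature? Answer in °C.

T = 51.5 °C

ΔL = αL₀ΔT ⇒ ΔT = ΔL / (αL₀)
ΔT = 12.6×10⁻³ m / (9.4×10⁻⁶ × 34.66 m) = 38.674 K
T = 12.8 + 38.674 = 51.474 °C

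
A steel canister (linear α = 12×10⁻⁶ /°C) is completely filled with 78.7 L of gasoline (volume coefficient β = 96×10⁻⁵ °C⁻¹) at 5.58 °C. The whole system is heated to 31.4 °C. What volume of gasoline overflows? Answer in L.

The canister also expands: β_container ≈ 3α = 3.6×10⁻⁵ /K
Net overflow = V₀(β_liq − 3α_cont)ΔT
β − 3α = 9.60×10⁻⁴ − 3.6×10⁻⁵ = 9.24×10⁻⁴ /K; ΔT = 25.82 K
ΔV = 78.7 × 9.24×10⁻⁴ × 25.82 = 1.88 L

1.88 L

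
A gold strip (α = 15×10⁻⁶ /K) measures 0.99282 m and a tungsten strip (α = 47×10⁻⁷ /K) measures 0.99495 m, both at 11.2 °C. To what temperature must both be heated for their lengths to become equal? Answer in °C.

T = 219.7 °C

L₁(1 + α₁ΔT) = L₂(1 + α₂ΔT) ⇒ ΔT = (L₂ − L₁)/(α₁L₁ − α₂L₂)
L₂ − L₁ = 0.99495 − 0.99282 = 2.13×10⁻³ m
α₁L₁ − α₂L₂ = 15×10⁻⁶×0.99282 − 47×10⁻⁷×0.99495 = 1.0216035×10⁻⁵ m/K
ΔT = 2.13×10⁻³ / 1.0216035×10⁻⁵ = 208.496 K
T = 11.2 + 208.496 = 219.696 °C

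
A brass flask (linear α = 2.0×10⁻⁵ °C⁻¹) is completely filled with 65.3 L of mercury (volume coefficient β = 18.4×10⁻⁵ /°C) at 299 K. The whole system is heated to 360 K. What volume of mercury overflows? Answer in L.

0.494 L

The flask also expands: β_container ≈ 3α = 6.0×10⁻⁵ /K
Net overflow = V₀(β_liq − 3α_cont)ΔT
β − 3α = 1.84×10⁻⁴ − 6.0×10⁻⁵ = 1.24×10⁻⁴ /K; ΔT = 61 K
ΔV = 65.3 × 1.24×10⁻⁴ × 61 = 0.494 L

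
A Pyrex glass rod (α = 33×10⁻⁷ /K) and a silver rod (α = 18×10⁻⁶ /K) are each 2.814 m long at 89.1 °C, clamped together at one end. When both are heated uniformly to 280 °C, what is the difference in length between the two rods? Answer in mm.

ΔT = 190.9 K
Pyrex glass: ΔL = 33×10⁻⁷ × 2.814 m × 190.9 = 1.7727×10⁻³ m = 1.7727 mm
silver: ΔL = 18×10⁻⁶ × 2.814 m × 190.9 = 9.6695×10⁻³ m = 9.6695 mm
difference = 9.6695 − 1.7727 = 7.8968 mm

7.90 mm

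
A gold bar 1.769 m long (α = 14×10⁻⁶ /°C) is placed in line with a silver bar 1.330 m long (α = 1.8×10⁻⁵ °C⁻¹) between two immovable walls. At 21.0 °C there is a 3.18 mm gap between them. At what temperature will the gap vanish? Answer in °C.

Gap closes when ΔL₁ + ΔL₂ = 3.18 mm = 3.18×10⁻³ m
(α₁L₁ + α₂L₂)ΔT = g
α₁L₁ + α₂L₂ = 14×10⁻⁶×1.769 + 1.8×10⁻⁵×1.330 = 4.8706×10⁻⁵ m/K
ΔT = 3.18×10⁻³ / 4.8706×10⁻⁵ = 65.290 K
T = 21.0 + 65.290 = 86.290 °C

T = 86.3 °C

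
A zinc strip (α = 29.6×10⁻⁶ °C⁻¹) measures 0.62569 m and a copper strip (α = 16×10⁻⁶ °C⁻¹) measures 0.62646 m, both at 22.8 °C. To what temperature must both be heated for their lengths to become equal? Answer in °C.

T = 113.4 °C

Equal length when α₁L₁ΔT − α₂L₂ΔT = L₂ − L₁ = 7.70×10⁻⁴ m
α₁L₁ = 1.8520424×10⁻⁵, α₂L₂ = 1.002336×10⁻⁵ → Δ(αL) = 8.497064×10⁻⁶ m/K
ΔT = 7.70×10⁻⁴ / 8.497064×10⁻⁶ = 90.620 K, so T = 22.8 + 90.620 = 113.420 °C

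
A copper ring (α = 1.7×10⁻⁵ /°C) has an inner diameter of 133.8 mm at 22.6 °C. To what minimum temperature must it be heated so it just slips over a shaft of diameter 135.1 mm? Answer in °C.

T = 594 °C

Required Δd = 135.1 − 133.8 = 1.3 mm
Δd = αd₀ΔT ⇒ ΔT = Δd/(αd₀) = 1.3 / (1.7×10⁻⁵ × 133.8) = 571.53 K
T_min = 22.6 + 571.53 = 594.13 °C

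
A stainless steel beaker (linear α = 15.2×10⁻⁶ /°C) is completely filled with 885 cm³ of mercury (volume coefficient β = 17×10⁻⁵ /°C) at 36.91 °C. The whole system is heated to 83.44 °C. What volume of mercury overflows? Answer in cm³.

5.12 cm³

The beaker also expands: β_container ≈ 3α = 4.56×10⁻⁵ /K
Net overflow = V₀(β_liq − 3α_cont)ΔT
β − 3α = 1.70×10⁻⁴ − 4.56×10⁻⁵ = 1.244×10⁻⁴ /K; ΔT = 46.53 K
ΔV = 885 × 1.244×10⁻⁴ × 46.53 = 5.12 cm³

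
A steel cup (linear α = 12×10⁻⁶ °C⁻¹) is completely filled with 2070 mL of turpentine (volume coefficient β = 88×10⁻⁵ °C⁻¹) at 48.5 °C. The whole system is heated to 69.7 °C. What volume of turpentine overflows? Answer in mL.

37.0 mL

The cup also expands: β_container ≈ 3α = 3.6×10⁻⁵ /K
Net overflow = V₀(β_liq − 3α_cont)ΔT
β − 3α = 8.80×10⁻⁴ − 3.6×10⁻⁵ = 8.44×10⁻⁴ /K; ΔT = 21.2 K
ΔV = 2070 × 8.44×10⁻⁴ × 21.2 = 37.0 mL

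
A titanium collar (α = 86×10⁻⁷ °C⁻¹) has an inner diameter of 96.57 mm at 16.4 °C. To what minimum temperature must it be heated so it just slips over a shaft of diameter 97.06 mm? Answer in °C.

T = 606 °C

Required Δd = 97.06 − 96.57 = 0.49 mm
Δd = αd₀ΔT ⇒ ΔT = Δd/(αd₀) = 0.49 / (86×10⁻⁷ × 96.57) = 590.00 K
T_min = 16.4 + 590.00 = 606.40 °C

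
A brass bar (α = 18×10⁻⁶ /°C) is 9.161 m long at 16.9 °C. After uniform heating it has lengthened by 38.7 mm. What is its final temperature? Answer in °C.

T = 252 °C

ΔL = αL₀ΔT ⇒ ΔT = ΔL / (αL₀)
ΔT = 38.7×10⁻³ m / (18×10⁻⁶ × 9.161 m) = 234.69 K
T = 16.9 + 234.69 = 251.59 °C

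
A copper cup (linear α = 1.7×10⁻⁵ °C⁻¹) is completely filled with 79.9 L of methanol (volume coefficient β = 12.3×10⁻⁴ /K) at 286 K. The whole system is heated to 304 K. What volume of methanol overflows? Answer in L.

The cup also expands: β_container ≈ 3α = 5.1×10⁻⁵ /K
Net overflow = V₀(β_liq − 3α_cont)ΔT
β − 3α = 1.23×10⁻³ − 5.1×10⁻⁵ = 1.179×10⁻³ /K; ΔT = 18 K
ΔV = 79.9 × 1.179×10⁻³ × 18 = 1.70 L

1.70 L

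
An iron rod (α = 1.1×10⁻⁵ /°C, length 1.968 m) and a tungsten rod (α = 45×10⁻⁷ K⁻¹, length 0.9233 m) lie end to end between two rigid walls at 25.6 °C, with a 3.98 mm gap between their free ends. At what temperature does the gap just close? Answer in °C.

T = 180 °C

α₁L₁ = 2.1648×10⁻⁵ m/K, α₂L₂ = 4.15485×10⁻⁶ m/K → total 2.580285×10⁻⁵ m/K
ΔT = g/(α₁L₁+α₂L₂) = 3.98×10⁻³ / 2.580285×10⁻⁵ = 154.25 K
T = 25.6 + 154.25 = 179.85 °C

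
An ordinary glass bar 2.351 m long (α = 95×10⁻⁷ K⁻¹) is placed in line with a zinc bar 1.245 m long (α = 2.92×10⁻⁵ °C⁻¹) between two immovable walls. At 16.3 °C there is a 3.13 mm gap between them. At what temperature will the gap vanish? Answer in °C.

Gap closes when ΔL₁ + ΔL₂ = 3.13 mm = 3.13×10⁻³ m
(α₁L₁ + α₂L₂)ΔT = g
α₁L₁ + α₂L₂ = 95×10⁻⁷×2.351 + 2.92×10⁻⁵×1.245 = 5.86885×10⁻⁵ m/K
ΔT = 3.13×10⁻³ / 5.86885×10⁻⁵ = 53.332 K
T = 16.3 + 53.332 = 69.632 °C

T = 69.6 °C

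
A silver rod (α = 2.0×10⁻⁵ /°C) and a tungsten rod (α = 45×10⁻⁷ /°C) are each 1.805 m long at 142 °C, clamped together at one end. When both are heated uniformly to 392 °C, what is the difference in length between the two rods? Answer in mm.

6.99 mm

ΔT = 250 K
silver: ΔL = 2.0×10⁻⁵ × 1.805 m × 250 = 9.0250×10⁻³ m = 9.0250 mm
tungsten: ΔL = 45×10⁻⁷ × 1.805 m × 250 = 2.0306×10⁻³ m = 2.0306 mm
difference = 9.0250 − 2.0306 = 6.9944 mm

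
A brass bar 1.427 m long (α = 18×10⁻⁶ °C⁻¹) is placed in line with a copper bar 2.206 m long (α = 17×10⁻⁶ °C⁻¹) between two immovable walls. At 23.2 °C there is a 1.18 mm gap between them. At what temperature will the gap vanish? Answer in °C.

α₁L₁ = 2.5686×10⁻⁵ m/K, α₂L₂ = 3.7502×10⁻⁵ m/K → total 6.3188×10⁻⁵ m/K
ΔT = g/(α₁L₁+α₂L₂) = 1.18×10⁻³ / 6.3188×10⁻⁵ = 18.674 K
T = 23.2 + 18.674 = 41.874 °C

T = 41.9 °C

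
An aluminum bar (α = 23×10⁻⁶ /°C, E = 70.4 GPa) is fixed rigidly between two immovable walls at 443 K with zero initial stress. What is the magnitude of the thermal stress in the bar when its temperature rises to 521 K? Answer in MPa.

Fully constrained: the free strain ε = αΔT is blocked, so σ = Eε = EαΔT.
|ΔT| = 78 K
σ = 70.4×10⁹ × 23×10⁻⁶ × 78 = 1.26×10⁸ Pa

σ = 126 MPa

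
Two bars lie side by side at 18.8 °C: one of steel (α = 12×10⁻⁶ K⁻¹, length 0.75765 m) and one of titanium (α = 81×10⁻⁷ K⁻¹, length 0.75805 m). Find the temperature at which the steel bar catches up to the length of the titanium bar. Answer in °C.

Equal length when α₁L₁ΔT − α₂L₂ΔT = L₂ − L₁ = 4.00×10⁻⁴ m
α₁L₁ = 9.0918×10⁻⁶, α₂L₂ = 6.140205×10⁻⁶ → Δ(αL) = 2.951595×10⁻⁶ m/K
ΔT = 4.00×10⁻⁴ / 2.951595×10⁻⁶ = 135.520 K, so T = 18.8 + 135.520 = 154.320 °C

T = 154.3 °C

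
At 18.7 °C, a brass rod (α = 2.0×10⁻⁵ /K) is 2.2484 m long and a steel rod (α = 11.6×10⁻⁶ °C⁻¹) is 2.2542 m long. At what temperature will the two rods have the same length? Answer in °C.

L₁(1 + α₁ΔT) = L₂(1 + α₂ΔT) ⇒ ΔT = (L₂ − L₁)/(α₁L₁ − α₂L₂)
L₂ − L₁ = 2.2542 − 2.2484 = 5.80×10⁻³ m
α₁L₁ − α₂L₂ = 2.0×10⁻⁵×2.2484 − 11.6×10⁻⁶×2.2542 = 1.881928×10⁻⁵ m/K
ΔT = 5.80×10⁻³ / 1.881928×10⁻⁵ = 308.195 K
T = 18.7 + 308.195 = 326.895 °C

T = 326.9 °C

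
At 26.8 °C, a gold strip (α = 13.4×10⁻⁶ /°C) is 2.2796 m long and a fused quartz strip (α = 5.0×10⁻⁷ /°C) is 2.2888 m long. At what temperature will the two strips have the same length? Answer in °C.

L₁(1 + α₁ΔT) = L₂(1 + α₂ΔT) ⇒ ΔT = (L₂ − L₁)/(α₁L₁ − α₂L₂)
L₂ − L₁ = 2.2888 − 2.2796 = 9.20×10⁻³ m
α₁L₁ − α₂L₂ = 13.4×10⁻⁶×2.2796 − 5.0×10⁻⁷×2.2888 = 2.940224×10⁻⁵ m/K
ΔT = 9.20×10⁻³ / 2.940224×10⁻⁵ = 312.901 K
T = 26.8 + 312.901 = 339.701 °C

T = 339.7 °C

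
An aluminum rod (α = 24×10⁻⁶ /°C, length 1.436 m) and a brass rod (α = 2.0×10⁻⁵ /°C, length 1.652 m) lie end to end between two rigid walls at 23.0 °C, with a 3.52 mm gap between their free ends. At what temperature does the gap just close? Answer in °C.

Gap closes when ΔL₁ + ΔL₂ = 3.52 mm = 3.52×10⁻³ m
(α₁L₁ + α₂L₂)ΔT = g
α₁L₁ + α₂L₂ = 24×10⁻⁶×1.436 + 2.0×10⁻⁵×1.652 = 6.7504×10⁻⁵ m/K
ΔT = 3.52×10⁻³ / 6.7504×10⁻⁵ = 52.145 K
T = 23.0 + 52.145 = 75.145 °C

T = 75.1 °C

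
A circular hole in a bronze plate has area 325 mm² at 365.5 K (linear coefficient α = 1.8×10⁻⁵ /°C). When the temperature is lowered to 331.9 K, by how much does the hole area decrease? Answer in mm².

Area coefficient ≈ 2α; |ΔT| = 33.6 K
ΔA = 2αA₀ΔT = 2(1.8×10⁻⁵)(325)(33.6) = 0.393 mm²

ΔA = 0.393 mm²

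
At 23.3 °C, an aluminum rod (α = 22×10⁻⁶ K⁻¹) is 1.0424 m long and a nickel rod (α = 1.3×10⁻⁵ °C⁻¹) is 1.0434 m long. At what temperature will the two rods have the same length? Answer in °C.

Equal length when α₁L₁ΔT − α₂L₂ΔT = L₂ − L₁ = 1.00×10⁻³ m
α₁L₁ = 2.29328×10⁻⁵, α₂L₂ = 1.35642×10⁻⁵ → Δ(αL) = 9.3686×10⁻⁶ m/K
ΔT = 1.00×10⁻³ / 9.3686×10⁻⁶ = 106.740 K, so T = 23.3 + 106.740 = 130.040 °C

T = 130.0 °C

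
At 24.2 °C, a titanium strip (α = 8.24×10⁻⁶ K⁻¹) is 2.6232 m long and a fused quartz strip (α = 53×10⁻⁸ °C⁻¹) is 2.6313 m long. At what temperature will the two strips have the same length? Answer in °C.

T = 424.8 °C

L₁(1 + α₁ΔT) = L₂(1 + α₂ΔT) ⇒ ΔT = (L₂ − L₁)/(α₁L₁ − α₂L₂)
L₂ − L₁ = 2.6313 − 2.6232 = 8.10×10⁻³ m
α₁L₁ − α₂L₂ = 8.24×10⁻⁶×2.6232 − 53×10⁻⁸×2.6313 = 2.0220579×10⁻⁵ m/K
ΔT = 8.10×10⁻³ / 2.0220579×10⁻⁵ = 400.582 K
T = 24.2 + 400.582 = 424.782 °C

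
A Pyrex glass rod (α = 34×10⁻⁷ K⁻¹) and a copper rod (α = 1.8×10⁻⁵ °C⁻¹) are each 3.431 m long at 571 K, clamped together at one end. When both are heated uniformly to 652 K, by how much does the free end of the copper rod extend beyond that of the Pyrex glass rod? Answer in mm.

ΔT = 81 K
Pyrex glass: ΔL = 34×10⁻⁷ × 3.431 m × 81 = 9.4490×10⁻⁴ m = 0.94490 mm
copper: ΔL = 1.8×10⁻⁵ × 3.431 m × 81 = 5.0024×10⁻³ m = 5.0024 mm
difference = 5.0024 − 0.94490 = 4.0575 mm

4.06 mm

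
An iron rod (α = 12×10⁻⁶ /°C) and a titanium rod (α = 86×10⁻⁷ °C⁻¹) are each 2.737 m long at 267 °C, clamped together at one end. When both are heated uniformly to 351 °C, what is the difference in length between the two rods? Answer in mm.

0.782 mm

ΔT = 84 K
iron: ΔL = 12×10⁻⁶ × 2.737 m × 84 = 2.7589×10⁻³ m = 2.7589 mm
titanium: ΔL = 86×10⁻⁷ × 2.737 m × 84 = 1.9772×10⁻³ m = 1.9772 mm
difference = 2.7589 − 1.9772 = 0.7817 mm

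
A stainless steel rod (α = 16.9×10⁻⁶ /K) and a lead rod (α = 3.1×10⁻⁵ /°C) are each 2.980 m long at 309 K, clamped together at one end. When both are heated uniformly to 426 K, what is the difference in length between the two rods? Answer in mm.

ΔT = 117 K
stainless steel: ΔL = 16.9×10⁻⁶ × 2.980 m × 117 = 5.8924×10⁻³ m = 5.8924 mm
lead: ΔL = 3.1×10⁻⁵ × 2.980 m × 117 = 1.0808×10⁻² m = 10.808 mm
difference = 10.808 − 5.8924 = 4.9156 mm

4.92 mm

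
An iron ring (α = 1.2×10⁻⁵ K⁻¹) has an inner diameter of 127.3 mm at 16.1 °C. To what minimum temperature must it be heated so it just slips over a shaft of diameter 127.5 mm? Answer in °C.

T = 147 °C

Required Δd = 127.5 − 127.3 = 0.2 mm
Δd = αd₀ΔT ⇒ ΔT = Δd/(αd₀) = 0.2 / (1.2×10⁻⁵ × 127.3) = 130.92 K
T_min = 16.1 + 130.92 = 147.02 °C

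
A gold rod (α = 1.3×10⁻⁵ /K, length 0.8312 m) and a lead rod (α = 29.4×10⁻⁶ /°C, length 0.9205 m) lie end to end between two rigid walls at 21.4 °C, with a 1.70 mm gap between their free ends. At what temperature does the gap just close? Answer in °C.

T = 66.3 °C

Gap closes when ΔL₁ + ΔL₂ = 1.70 mm = 1.70×10⁻³ m
(α₁L₁ + α₂L₂)ΔT = g
α₁L₁ + α₂L₂ = 1.3×10⁻⁵×0.8312 + 29.4×10⁻⁶×0.9205 = 3.78683×10⁻⁵ m/K
ΔT = 1.70×10⁻³ / 3.78683×10⁻⁵ = 44.892 K
T = 21.4 + 44.892 = 66.292 °C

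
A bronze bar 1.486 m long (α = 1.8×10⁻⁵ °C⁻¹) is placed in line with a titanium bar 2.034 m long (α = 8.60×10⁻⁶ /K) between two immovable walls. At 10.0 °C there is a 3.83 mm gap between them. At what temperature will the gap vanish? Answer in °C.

Gap closes when ΔL₁ + ΔL₂ = 3.83 mm = 3.83×10⁻³ m
(α₁L₁ + α₂L₂)ΔT = g
α₁L₁ + α₂L₂ = 1.8×10⁻⁵×1.486 + 8.60×10⁻⁶×2.034 = 4.42404×10⁻⁵ m/K
ΔT = 3.83×10⁻³ / 4.42404×10⁻⁵ = 86.572 K
T = 10.0 + 86.572 = 96.572 °C

T = 96.6 °C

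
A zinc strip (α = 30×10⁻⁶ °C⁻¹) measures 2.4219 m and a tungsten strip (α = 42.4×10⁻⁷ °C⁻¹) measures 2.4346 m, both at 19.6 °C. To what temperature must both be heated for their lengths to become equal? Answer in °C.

Equal length when α₁L₁ΔT − α₂L₂ΔT = L₂ − L₁ = 1.27×10⁻² m
α₁L₁ = 7.2657×10⁻⁵, α₂L₂ = 1.0322704×10⁻⁵ → Δ(αL) = 6.2334296×10⁻⁵ m/K
ΔT = 1.27×10⁻² / 6.2334296×10⁻⁵ = 203.740 K, so T = 19.6 + 203.740 = 223.340 °C

T = 223.3 °C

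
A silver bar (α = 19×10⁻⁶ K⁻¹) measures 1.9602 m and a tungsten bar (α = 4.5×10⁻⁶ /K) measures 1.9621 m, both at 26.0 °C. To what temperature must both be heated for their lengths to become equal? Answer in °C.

T = 92.87 °C

Equal length when α₁L₁ΔT − α₂L₂ΔT = L₂ − L₁ = 1.90×10⁻³ m
α₁L₁ = 3.72438×10⁻⁵, α₂L₂ = 8.82945×10⁻⁶ → Δ(αL) = 2.841435×10⁻⁵ m/K
ΔT = 1.90×10⁻³ / 2.841435×10⁻⁵ = 66.8676 K, so T = 26.0 + 66.8676 = 92.8676 °C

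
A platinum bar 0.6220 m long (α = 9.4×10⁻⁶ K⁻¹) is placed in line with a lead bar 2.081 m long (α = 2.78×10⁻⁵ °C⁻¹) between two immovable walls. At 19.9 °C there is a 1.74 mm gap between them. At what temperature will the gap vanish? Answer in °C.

T = 47.2 °C

Gap closes when ΔL₁ + ΔL₂ = 1.74 mm = 1.74×10⁻³ m
(α₁L₁ + α₂L₂)ΔT = g
α₁L₁ + α₂L₂ = 9.4×10⁻⁶×0.6220 + 2.78×10⁻⁵×2.081 = 6.36986×10⁻⁵ m/K
ΔT = 1.74×10⁻³ / 6.36986×10⁻⁵ = 27.316 K
T = 19.9 + 27.316 = 47.216 °C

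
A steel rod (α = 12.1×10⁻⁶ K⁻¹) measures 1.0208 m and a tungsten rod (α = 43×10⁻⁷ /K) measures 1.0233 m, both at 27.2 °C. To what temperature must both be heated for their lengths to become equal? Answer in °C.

Equal length when α₁L₁ΔT − α₂L₂ΔT = L₂ − L₁ = 2.50×10⁻³ m
α₁L₁ = 1.235168×10⁻⁵, α₂L₂ = 4.40019×10⁻⁶ → Δ(αL) = 7.95149×10⁻⁶ m/K
ΔT = 2.50×10⁻³ / 7.95149×10⁻⁶ = 314.406 K, so T = 27.2 + 314.406 = 341.606 °C

T = 341.6 °C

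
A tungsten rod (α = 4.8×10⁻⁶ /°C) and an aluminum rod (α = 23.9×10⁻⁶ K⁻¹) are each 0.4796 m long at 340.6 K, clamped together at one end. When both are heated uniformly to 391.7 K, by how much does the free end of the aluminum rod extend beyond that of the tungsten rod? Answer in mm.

ΔT = 51.1 K
tungsten: ΔL = 4.8×10⁻⁶ × 0.4796 m × 51.1 = 1.1764×10⁻⁴ m = 0.11764 mm
aluminum: ΔL = 23.9×10⁻⁶ × 0.4796 m × 51.1 = 5.8573×10⁻⁴ m = 0.58573 mm
difference = 0.58573 − 0.11764 = 0.46809 mm

0.468 mm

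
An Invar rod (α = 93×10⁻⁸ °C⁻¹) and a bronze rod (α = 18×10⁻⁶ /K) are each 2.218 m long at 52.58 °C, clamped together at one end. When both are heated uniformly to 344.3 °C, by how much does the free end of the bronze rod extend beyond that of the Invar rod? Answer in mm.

11.0 mm

ΔT = 291.72 K
Invar: ΔL = 93×10⁻⁸ × 2.218 m × 291.72 = 6.0174×10⁻⁴ m = 0.60174 mm
bronze: ΔL = 18×10⁻⁶ × 2.218 m × 291.72 = 1.1647×10⁻² m = 11.647 mm
difference = 11.647 − 0.60174 = 11.04526 mm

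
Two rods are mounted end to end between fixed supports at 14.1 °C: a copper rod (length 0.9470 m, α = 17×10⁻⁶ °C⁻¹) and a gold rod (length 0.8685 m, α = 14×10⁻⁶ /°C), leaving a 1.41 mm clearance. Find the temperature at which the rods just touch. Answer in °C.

T = 64.0 °C

α₁L₁ = 1.6099×10⁻⁵ m/K, α₂L₂ = 1.2159×10⁻⁵ m/K → total 2.8258×10⁻⁵ m/K
ΔT = g/(α₁L₁+α₂L₂) = 1.41×10⁻³ / 2.8258×10⁻⁵ = 49.897 K
T = 14.1 + 49.897 = 63.997 °C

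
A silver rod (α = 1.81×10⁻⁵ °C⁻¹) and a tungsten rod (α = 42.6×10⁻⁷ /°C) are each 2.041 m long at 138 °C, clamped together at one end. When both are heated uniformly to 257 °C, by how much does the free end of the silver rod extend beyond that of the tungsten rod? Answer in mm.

3.36 mm

ΔT = 119 K
silver: ΔL = 1.81×10⁻⁵ × 2.041 m × 119 = 4.3961×10⁻³ m = 4.3961 mm
tungsten: ΔL = 42.6×10⁻⁷ × 2.041 m × 119 = 1.0347×10⁻³ m = 1.0347 mm
difference = 4.3961 − 1.0347 = 3.3614 mm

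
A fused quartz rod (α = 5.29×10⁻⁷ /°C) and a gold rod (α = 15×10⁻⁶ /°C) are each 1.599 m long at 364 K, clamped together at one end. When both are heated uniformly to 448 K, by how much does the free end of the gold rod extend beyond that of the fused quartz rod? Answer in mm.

1.94 mm

ΔT = 84 K
fused quartz: ΔL = 5.29×10⁻⁷ × 1.599 m × 84 = 7.1053×10⁻⁵ m = 0.071053 mm
gold: ΔL = 15×10⁻⁶ × 1.599 m × 84 = 2.0147×10⁻³ m = 2.0147 mm
difference = 2.0147 − 0.071053 = 1.943647 mm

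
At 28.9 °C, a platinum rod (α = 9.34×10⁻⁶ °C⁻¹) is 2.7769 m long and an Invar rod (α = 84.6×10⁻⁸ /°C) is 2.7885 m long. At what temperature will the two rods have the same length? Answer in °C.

Equal length when α₁L₁ΔT − α₂L₂ΔT = L₂ − L₁ = 1.16×10⁻² m
α₁L₁ = 2.5936246×10⁻⁵, α₂L₂ = 2.359071×10⁻⁶ → Δ(αL) = 2.3577175×10⁻⁵ m/K
ΔT = 1.16×10⁻² / 2.3577175×10⁻⁵ = 492.001 K, so T = 28.9 + 492.001 = 520.901 °C

T = 520.9 °C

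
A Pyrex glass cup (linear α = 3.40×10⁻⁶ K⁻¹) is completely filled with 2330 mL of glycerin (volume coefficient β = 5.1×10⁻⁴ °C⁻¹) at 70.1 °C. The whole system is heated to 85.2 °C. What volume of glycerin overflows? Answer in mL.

17.6 mL

The cup also expands: β_container ≈ 3α = 1.02×10⁻⁵ /K
Net overflow = V₀(β_liq − 3α_cont)ΔT
β − 3α = 5.10×10⁻⁴ − 1.02×10⁻⁵ = 4.998×10⁻⁴ /K; ΔT = 15.1 K
ΔV = 2330 × 4.998×10⁻⁴ × 15.1 = 17.6 mL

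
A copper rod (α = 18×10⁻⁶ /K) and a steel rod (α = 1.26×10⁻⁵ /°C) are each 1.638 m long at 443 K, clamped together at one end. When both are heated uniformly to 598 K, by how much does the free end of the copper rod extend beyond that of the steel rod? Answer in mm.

ΔT = 155 K
copper: ΔL = 18×10⁻⁶ × 1.638 m × 155 = 4.5700×10⁻³ m = 4.5700 mm
steel: ΔL = 1.26×10⁻⁵ × 1.638 m × 155 = 3.1990×10⁻³ m = 3.1990 mm
difference = 4.5700 − 3.1990 = 1.371 mm

1.37 mm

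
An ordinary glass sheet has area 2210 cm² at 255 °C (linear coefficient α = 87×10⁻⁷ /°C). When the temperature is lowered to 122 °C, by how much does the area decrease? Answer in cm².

ΔA = 5.11 cm²

Area coefficient ≈ 2α; |ΔT| = 133 K
ΔA = 2αA₀ΔT = 2(87×10⁻⁷)(2210)(133) = 5.11 cm²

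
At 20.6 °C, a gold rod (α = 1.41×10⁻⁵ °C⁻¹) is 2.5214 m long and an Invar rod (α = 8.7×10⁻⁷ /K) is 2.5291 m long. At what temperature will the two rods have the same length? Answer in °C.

Equal length when α₁L₁ΔT − α₂L₂ΔT = L₂ − L₁ = 7.70×10⁻³ m
α₁L₁ = 3.555174×10⁻⁵, α₂L₂ = 2.200317×10⁻⁶ → Δ(αL) = 3.3351423×10⁻⁵ m/K
ΔT = 7.70×10⁻³ / 3.3351423×10⁻⁵ = 230.875 K, so T = 20.6 + 230.875 = 251.475 °C

T = 251.5 °C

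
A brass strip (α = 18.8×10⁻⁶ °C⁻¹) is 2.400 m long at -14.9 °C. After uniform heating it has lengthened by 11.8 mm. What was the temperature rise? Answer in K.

ΔT = 262 K

ΔL = αL₀ΔT ⇒ ΔT = ΔL / (αL₀)
ΔT = 11.8×10⁻³ m / (18.8×10⁻⁶ × 2.400 m) = 261.52 K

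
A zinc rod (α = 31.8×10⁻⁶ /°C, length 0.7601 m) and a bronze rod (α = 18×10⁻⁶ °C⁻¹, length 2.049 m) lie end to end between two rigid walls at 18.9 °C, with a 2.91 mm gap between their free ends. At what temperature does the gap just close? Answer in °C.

T = 66.6 °C

α₁L₁ = 2.417118×10⁻⁵ m/K, α₂L₂ = 3.6882×10⁻⁵ m/K → total 6.105318×10⁻⁵ m/K
ΔT = g/(α₁L₁+α₂L₂) = 2.91×10⁻³ / 6.105318×10⁻⁵ = 47.663 K
T = 18.9 + 47.663 = 66.563 °C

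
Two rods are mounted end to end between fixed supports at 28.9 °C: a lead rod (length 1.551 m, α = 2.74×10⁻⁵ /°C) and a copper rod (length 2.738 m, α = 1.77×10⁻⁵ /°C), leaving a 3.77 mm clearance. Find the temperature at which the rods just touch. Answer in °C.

T = 70.3 °C

Gap closes when ΔL₁ + ΔL₂ = 3.77 mm = 3.77×10⁻³ m
(α₁L₁ + α₂L₂)ΔT = g
α₁L₁ + α₂L₂ = 2.74×10⁻⁵×1.551 + 1.77×10⁻⁵×2.738 = 9.096×10⁻⁵ m/K
ΔT = 3.77×10⁻³ / 9.096×10⁻⁵ = 41.447 K
T = 28.9 + 41.447 = 70.347 °C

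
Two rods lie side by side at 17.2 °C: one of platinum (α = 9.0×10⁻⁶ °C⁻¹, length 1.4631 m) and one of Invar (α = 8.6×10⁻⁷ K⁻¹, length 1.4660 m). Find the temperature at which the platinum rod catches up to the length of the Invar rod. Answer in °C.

T = 260.8 °C

Equal length when α₁L₁ΔT − α₂L₂ΔT = L₂ − L₁ = 2.90×10⁻³ m
α₁L₁ = 1.31679×10⁻⁵, α₂L₂ = 1.26076×10⁻⁶ → Δ(αL) = 1.190714×10⁻⁵ m/K
ΔT = 2.90×10⁻³ / 1.190714×10⁻⁵ = 243.551 K, so T = 17.2 + 243.551 = 260.751 °C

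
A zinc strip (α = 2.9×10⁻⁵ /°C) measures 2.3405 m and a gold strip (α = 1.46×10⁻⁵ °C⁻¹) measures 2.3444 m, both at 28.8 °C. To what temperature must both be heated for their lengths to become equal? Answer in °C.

T = 144.7 °C

L₁(1 + α₁ΔT) = L₂(1 + α₂ΔT) ⇒ ΔT = (L₂ − L₁)/(α₁L₁ − α₂L₂)
L₂ − L₁ = 2.3444 − 2.3405 = 3.90×10⁻³ m
α₁L₁ − α₂L₂ = 2.9×10⁻⁵×2.3405 − 1.46×10⁻⁵×2.3444 = 3.364626×10⁻⁵ m/K
ΔT = 3.90×10⁻³ / 3.364626×10⁻⁵ = 115.912 K
T = 28.8 + 115.912 = 144.712 °C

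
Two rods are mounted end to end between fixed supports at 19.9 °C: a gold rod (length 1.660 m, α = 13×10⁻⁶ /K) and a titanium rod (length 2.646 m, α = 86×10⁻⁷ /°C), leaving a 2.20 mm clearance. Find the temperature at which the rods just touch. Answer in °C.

T = 69.5 °C

Gap closes when ΔL₁ + ΔL₂ = 2.20 mm = 2.20×10⁻³ m
(α₁L₁ + α₂L₂)ΔT = g
α₁L₁ + α₂L₂ = 13×10⁻⁶×1.660 + 86×10⁻⁷×2.646 = 4.43356×10⁻⁵ m/K
ΔT = 2.20×10⁻³ / 4.43356×10⁻⁵ = 49.622 K
T = 19.9 + 49.622 = 69.522 °C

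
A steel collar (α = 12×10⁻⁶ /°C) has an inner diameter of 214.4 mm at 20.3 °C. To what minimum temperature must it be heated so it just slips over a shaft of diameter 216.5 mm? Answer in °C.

T = 837 °C

Required Δd = 216.5 − 214.4 = 2.1 mm
Δd = αd₀ΔT ⇒ ΔT = Δd/(αd₀) = 2.1 / (12×10⁻⁶ × 214.4) = 816.23 K
T_min = 20.3 + 816.23 = 836.53 °C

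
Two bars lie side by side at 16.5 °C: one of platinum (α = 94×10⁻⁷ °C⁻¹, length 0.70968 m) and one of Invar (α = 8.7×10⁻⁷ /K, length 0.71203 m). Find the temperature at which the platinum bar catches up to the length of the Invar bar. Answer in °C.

Equal length when α₁L₁ΔT − α₂L₂ΔT = L₂ − L₁ = 2.35×10⁻³ m
α₁L₁ = 6.670992×10⁻⁶, α₂L₂ = 6.194661×10⁻⁷ → Δ(αL) = 6.0515259×10⁻⁶ m/K
ΔT = 2.35×10⁻³ / 6.0515259×10⁻⁶ = 388.332 K, so T = 16.5 + 388.332 = 404.832 °C

T = 404.8 °C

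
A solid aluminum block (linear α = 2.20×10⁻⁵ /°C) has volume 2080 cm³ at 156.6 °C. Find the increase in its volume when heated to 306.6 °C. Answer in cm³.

Isotropic solid: β ≈ 3α = 6.6×10⁻⁵ /K; ΔT = 150.0 K
ΔV = 3αV₀ΔT = 3(2.20×10⁻⁵)(2080)(150.0) = 20.6 cm³

ΔV = 20.6 cm³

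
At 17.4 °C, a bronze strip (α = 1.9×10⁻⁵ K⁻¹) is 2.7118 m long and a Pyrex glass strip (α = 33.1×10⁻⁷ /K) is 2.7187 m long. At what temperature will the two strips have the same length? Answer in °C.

Equal length when α₁L₁ΔT − α₂L₂ΔT = L₂ − L₁ = 6.90×10⁻³ m
α₁L₁ = 5.15242×10⁻⁵, α₂L₂ = 8.998897×10⁻⁶ → Δ(αL) = 4.2525303×10⁻⁵ m/K
ΔT = 6.90×10⁻³ / 4.2525303×10⁻⁵ = 162.256 K, so T = 17.4 + 162.256 = 179.656 °C

T = 179.7 °C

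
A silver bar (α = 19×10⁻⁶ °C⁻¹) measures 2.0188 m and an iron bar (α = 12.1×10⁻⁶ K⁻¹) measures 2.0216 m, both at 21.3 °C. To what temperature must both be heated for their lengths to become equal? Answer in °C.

T = 222.8 °C

L₁(1 + α₁ΔT) = L₂(1 + α₂ΔT) ⇒ ΔT = (L₂ − L₁)/(α₁L₁ − α₂L₂)
L₂ − L₁ = 2.0216 − 2.0188 = 2.80×10⁻³ m
α₁L₁ − α₂L₂ = 19×10⁻⁶×2.0188 − 12.1×10⁻⁶×2.0216 = 1.389584×10⁻⁵ m/K
ΔT = 2.80×10⁻³ / 1.389584×10⁻⁵ = 201.499 K
T = 21.3 + 201.499 = 222.799 °C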